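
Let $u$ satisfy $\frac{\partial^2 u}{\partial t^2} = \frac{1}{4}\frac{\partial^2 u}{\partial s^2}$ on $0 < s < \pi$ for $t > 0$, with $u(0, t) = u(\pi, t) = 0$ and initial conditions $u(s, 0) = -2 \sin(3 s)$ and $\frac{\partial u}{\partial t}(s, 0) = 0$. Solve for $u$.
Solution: Separating variables: $u = \sum [A_n \cos(\omega_n t) + B_n \sin(\omega_n t)] \sin(ns)$, $\omega_n = n/2$. From ICs: $A_3=-2$.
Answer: $u(s, t) = -2 \sin(3 s) \cos(3 t/2)$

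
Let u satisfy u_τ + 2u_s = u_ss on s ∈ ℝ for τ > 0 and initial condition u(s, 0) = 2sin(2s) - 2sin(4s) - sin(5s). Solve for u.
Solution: Moving frame: η = s - 2τ, σ = τ, u = w(η,σ), so u_τ = w_σ - 2w_η and u_ss = w_ηη.
Hence u_τ + 2u_s = w_σ and the PDE becomes the heat equation w_σ = w_ηη on η ∈ ℝ.
Initial data: w(η,0) = u(η,0) = 2sin(2η) - 2sin(4η) - sin(5η). Each mode sin(nη) decays as exp(-n²σ) on ℝ, so w(η,σ) = Σ c_n exp(-n²σ) sin(nη) with c_2=2, c_4=-2, c_5=-1: w(η,σ) = 2exp(-4σ)sin(2η) - 2exp(-16σ)sin(4η) - exp(-25σ)sin(5η).
Substituting back: u(s,τ) = w(s - 2τ, τ).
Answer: u(s, τ) = 2exp(-4τ)sin(2s - 4τ) - 2exp(-16τ)sin(4s - 8τ) - exp(-25τ)sin(5s - 10τ)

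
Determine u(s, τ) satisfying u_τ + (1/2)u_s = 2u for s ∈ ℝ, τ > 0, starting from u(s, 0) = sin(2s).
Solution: Substitute u = exp(2τ)w.
Then u_τ = exp(2τ)(w_τ + 2w), u_s = exp(2τ)w_s; substituting and dividing by exp(2τ), the lower-order terms cancel: w_τ + (1/2)w_s = 0 (standard advection equation).
Data for w: w(s,0) = u(s,0) = sin(2s).
By characteristics (ds/dτ = 1/2), w(s,τ) = f(s - (1/2)τ) with f = w(·, 0).
So w(s,τ) = sin(2s - τ), and u(s,τ) = exp(2τ)w(s,τ).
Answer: u(s, τ) = exp(2τ)sin(2s - τ)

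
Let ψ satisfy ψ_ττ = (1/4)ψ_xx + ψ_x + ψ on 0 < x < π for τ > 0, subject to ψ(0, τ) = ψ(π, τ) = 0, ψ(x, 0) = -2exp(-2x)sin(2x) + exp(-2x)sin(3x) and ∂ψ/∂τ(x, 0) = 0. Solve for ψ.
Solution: Substitute ψ = exp(-2x)u, i.e. u = exp(2x)ψ.
By the product rule, ψ_x = exp(-2x)(u_x - 2u), ψ_xx = exp(-2x)(u_xx - 4u_x + 4u), ψ_ττ = exp(-2x)u_ττ.
Substituting into the PDE and dividing by exp(-2x): u_ττ = (1/4)(u_xx - 4u_x + 4u) + (u_x - 2u) + u.
The lower-order terms cancel, leaving the standard wave equation u_ττ = (1/4)u_xx.
Initial data for u: u(x,0) = exp(2x)ψ(x,0) = -2sin(2x) + sin(3x); u_τ(x,0) = exp(2x)ψ_τ(x,0) = 0. The boundary conditions carry over: u(0,τ) = u(π,τ) = 0.
Solve for u:
  Using separation of variables u = X(x)T(τ):
  Eigenfunctions: sin(nx), n = 1, 2, 3, ...
  General solution: u(x, τ) = Σ [A_n cos(n τ/2) + B_n sin(n τ/2)] sin(nx)
  From u(x,0) = -2sin(2x) + sin(3x): A_2=-2, A_3=1. From u_τ(x,0) = 0: all B_n = 0.
Hence u(x,τ) = -2sin(2x)cos(τ) + sin(3x)cos(3τ/2).
Transform back: ψ(x,τ) = exp(-2x)u(x,τ).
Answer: ψ(x, τ) = -2exp(-2x)sin(2x)cos(τ) + exp(-2x)sin(3x)cos(3τ/2)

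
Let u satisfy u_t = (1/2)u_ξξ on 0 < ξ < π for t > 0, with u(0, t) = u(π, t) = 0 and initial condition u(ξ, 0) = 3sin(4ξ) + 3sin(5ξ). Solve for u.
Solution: Using separation of variables u = X(ξ)T(t):
Eigenfunctions: sin(nξ), n = 1, 2, 3, ...
General solution: u(ξ, t) = Σ c_n sin(nξ) exp(-n² t/2)
Matching u(ξ,0) = 3sin(4ξ) + 3sin(5ξ) term by term: c_4=3, c_5=3.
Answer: u(ξ, t) = 3exp(-8t)sin(4ξ) + 3exp(-25t/2)sin(5ξ)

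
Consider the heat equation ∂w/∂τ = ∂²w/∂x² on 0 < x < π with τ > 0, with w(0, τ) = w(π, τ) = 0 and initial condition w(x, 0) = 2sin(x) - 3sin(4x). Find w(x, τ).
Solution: Using separation of variables w = X(x)T(τ):
Eigenfunctions: sin(nx), n = 1, 2, 3, ...
General solution: w(x, τ) = Σ c_n sin(nx) exp(-n² τ)
Matching w(x,0) = 2sin(x) - 3sin(4x) term by term: c_1=2, c_4=-3.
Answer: w(x, τ) = 2exp(-τ)sin(x) - 3exp(-16τ)sin(4x)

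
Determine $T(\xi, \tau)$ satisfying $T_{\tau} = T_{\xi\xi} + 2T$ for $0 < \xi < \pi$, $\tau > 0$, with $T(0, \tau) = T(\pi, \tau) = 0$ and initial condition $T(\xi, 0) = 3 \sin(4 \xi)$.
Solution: Substitute $T = e^{2\tau}u$, i.e. $u = e^{-2\tau}T$.
By the product rule, $T_{\tau} = e^{2\tau}(u_{\tau} + 2u)$, $T_{\xi\xi} = e^{2\tau}u_{\xi\xi}$.
Substituting into the PDE and dividing by $e^{2\tau}$: $u_{\tau} + 2u = u_{\xi\xi} + 2u$.
The lower-order terms cancel, leaving the standard heat equation $u_{\tau} = u_{\xi\xi}$.
Initial data for $u$: $u(\xi,0) = T(\xi,0) = 3 \sin(4 \xi)$. The boundary conditions carry over: $u(0,\tau) = u(\pi,\tau) = 0$.
Solve for $u$:
  Using separation of variables $u = X(\xi)G(\tau)$:
  Eigenfunctions: $\sin(n\xi)$, $n = 1, 2, 3, \ldots$
  General solution: $u(\xi, \tau) = \sum c_n \sin(n\xi) e^{-n^2 \tau}$
  Matching $u(\xi,0) = 3 \sin(4 \xi)$ term by term: $c_4=3$.
Hence $u(\xi,\tau) = 3 e^{-16 \tau} \sin(4 \xi)$.
Transform back: $T(\xi,\tau) = e^{2\tau}u(\xi,\tau)$.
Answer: $T(\xi, \tau) = 3 e^{-14 \tau} \sin(4 \xi)$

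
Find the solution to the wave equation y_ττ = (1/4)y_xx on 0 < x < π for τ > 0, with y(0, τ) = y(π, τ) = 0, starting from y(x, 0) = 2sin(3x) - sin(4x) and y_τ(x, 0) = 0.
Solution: Separating variables: y = Σ [A_n cos(ω_n τ) + B_n sin(ω_n τ)] sin(nx), ω_n = n/2. From ICs: A_3=2, A_4=-1.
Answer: y(x, τ) = 2sin(3x)cos(3τ/2) - sin(4x)cos(2τ)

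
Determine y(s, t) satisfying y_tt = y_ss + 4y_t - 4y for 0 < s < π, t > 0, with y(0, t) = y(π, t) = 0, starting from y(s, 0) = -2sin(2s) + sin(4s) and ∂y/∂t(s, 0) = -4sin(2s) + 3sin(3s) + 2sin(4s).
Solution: Substitute y = exp(2t)u.
Then y_t = exp(2t)(u_t + 2u), y_tt = exp(2t)(u_tt + 4u_t + 4u), y_ss = exp(2t)u_ss; substituting and dividing by exp(2t), the lower-order terms cancel: u_tt = u_ss (standard wave equation).
Data for u: u(s,0) = y(s,0) = -2sin(2s) + sin(4s); u_t(s,0) = y_t(s,0) - 2y(s,0) = 3sin(3s). The boundary conditions carry over: u(0,t) = u(π,t) = 0.
Separating variables: u = Σ [A_n cos(ω_n t) + B_n sin(ω_n t)] sin(ns), ω_n = n. From ICs (B_n = velocity coefficient / ω_n): A_2=-2, A_4=1, B_3=1.
So u(s,t) = -2sin(2s)cos(2t) + sin(3s)sin(3t) + sin(4s)cos(4t), and y(s,t) = exp(2t)u(s,t).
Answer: y(s, t) = -2exp(2t)sin(2s)cos(2t) + exp(2t)sin(3s)sin(3t) + exp(2t)sin(4s)cos(4t)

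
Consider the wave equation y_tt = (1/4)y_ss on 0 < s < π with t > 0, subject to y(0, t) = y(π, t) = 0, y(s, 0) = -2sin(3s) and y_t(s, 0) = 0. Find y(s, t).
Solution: Separating variables: y = Σ [A_n cos(ω_n t) + B_n sin(ω_n t)] sin(ns), ω_n = n/2. From ICs: A_3=-2.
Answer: y(s, t) = -2sin(3s)cos(3t/2)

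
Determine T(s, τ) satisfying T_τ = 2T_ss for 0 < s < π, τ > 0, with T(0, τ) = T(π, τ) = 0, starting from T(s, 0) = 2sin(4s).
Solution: Separating variables: T = Σ c_n exp(-2n²τ) sin(ns). From T(s,0) = 2sin(4s): c_4=2.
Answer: T(s, τ) = 2exp(-32τ)sin(4s)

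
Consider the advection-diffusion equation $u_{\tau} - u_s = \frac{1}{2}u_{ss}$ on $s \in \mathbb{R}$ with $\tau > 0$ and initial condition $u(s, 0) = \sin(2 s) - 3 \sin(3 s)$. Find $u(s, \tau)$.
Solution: Moving frame: $\eta = s + \tau$, $\sigma = \tau$, $u = w(\eta,\sigma)$, so $u_{\tau} = w_{\sigma} + w_{\eta}$ and $u_{ss} = w_{\eta\eta}$.
Hence $u_{\tau} - u_s = w_{\sigma}$ and the PDE becomes the heat equation $w_{\sigma} = \frac{1}{2}w_{\eta\eta}$ on $\eta \in \mathbb{R}$.
Initial data: $w(\eta,0) = u(\eta,0) = \sin(2 \eta) - 3 \sin(3 \eta)$. Each mode $\sin(n\eta)$ decays as $e^{-n^2\sigma/2}$ on $\mathbb{R}$, so $w(\eta,\sigma) = \sum c_n e^{-n^2\sigma/2} \sin(n\eta)$ with $c_2=1, c_3=-3$: $w(\eta,\sigma) = e^{-2 \sigma} \sin(2 \eta) - 3 e^{-9 \sigma/2} \sin(3 \eta)$.
Substituting back: $u(s,\tau) = w(s + \tau, \tau)$.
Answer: $u(s, \tau) = e^{-2 \tau} \sin(2 \tau + 2 s) - 3 e^{-9 \tau/2} \sin(3 \tau + 3 s)$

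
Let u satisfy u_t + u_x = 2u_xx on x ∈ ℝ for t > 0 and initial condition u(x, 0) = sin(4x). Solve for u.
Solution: Moving frame: η = x - t, σ = t, u = w(η,σ), so u_t = w_σ - w_η and u_xx = w_ηη.
Hence u_t + u_x = w_σ and the PDE becomes the heat equation w_σ = 2w_ηη on η ∈ ℝ.
Initial data: w(η,0) = u(η,0) = sin(4η). Each mode sin(nη) decays as exp(-2n²σ) on ℝ, so w(η,σ) = Σ c_n exp(-2n²σ) sin(nη) with c_4=1: w(η,σ) = exp(-32σ)sin(4η).
Substituting back: u(x,t) = w(x - t, t).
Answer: u(x, t) = -exp(-32t)sin(4t - 4x)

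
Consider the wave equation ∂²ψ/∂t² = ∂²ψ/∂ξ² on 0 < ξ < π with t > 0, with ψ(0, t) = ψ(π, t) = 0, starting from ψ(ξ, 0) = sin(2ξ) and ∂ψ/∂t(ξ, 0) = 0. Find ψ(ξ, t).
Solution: Using separation of variables ψ = X(ξ)T(t):
Eigenfunctions: sin(nξ), n = 1, 2, 3, ...
General solution: ψ(ξ, t) = Σ [A_n cos(n t) + B_n sin(n t)] sin(nξ)
From ψ(ξ,0) = sin(2ξ): A_2=1. From ψ_t(ξ,0) = 0: all B_n = 0.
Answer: ψ(ξ, t) = sin(2ξ)cos(2t)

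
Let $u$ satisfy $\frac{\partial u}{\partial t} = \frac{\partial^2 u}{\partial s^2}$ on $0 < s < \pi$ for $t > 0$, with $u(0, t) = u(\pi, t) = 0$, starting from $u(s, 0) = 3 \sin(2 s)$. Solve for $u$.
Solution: Using separation of variables $u = X(s)T(t)$:
Eigenfunctions: $\sin(ns)$, $n = 1, 2, 3, \ldots$
General solution: $u(s, t) = \sum c_n \sin(ns) e^{-n^2 t}$
Matching $u(s,0) = 3 \sin(2 s)$ term by term: $c_2=3$.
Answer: $u(s, t) = 3 e^{-4 t} \sin(2 s)$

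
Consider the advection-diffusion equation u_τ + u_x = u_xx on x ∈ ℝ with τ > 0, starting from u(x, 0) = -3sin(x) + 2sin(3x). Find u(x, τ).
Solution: Change to a moving frame: let η = x - τ, σ = τ and write u(x,τ) = w(η,σ).
By the chain rule u_τ = w_σ - w_η, u_x = w_η, u_xx = w_ηη.
Then u_τ + u_x = w_σ: the advection term cancels and the PDE becomes the heat equation w_σ = w_ηη on η ∈ ℝ.
Initial data: w(η,0) = u(η,0) = -3sin(η) + 2sin(3η).
On η ∈ ℝ each mode satisfies (sin(nη))″ = -n² sin(nη), so exp(-n²σ) sin(nη) solves the heat equation; by superposition w(η,σ) = Σ c_n exp(-n²σ) sin(nη).
Reading off the coefficients: c_1=-3, c_3=2, so w(η,σ) = -3exp(-σ)sin(η) + 2exp(-9σ)sin(3η).
Substituting back η = x - τ, σ = τ: u(x,τ) = w(x - τ, τ).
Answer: u(x, τ) = -3exp(-τ)sin(x - τ) + 2exp(-9τ)sin(3x - 3τ)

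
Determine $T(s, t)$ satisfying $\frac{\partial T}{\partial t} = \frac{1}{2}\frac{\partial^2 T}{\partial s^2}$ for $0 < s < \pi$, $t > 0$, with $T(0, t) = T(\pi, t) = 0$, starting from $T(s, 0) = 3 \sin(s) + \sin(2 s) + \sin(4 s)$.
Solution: Using separation of variables $T = X(s)G(t)$:
Eigenfunctions: $\sin(ns)$, $n = 1, 2, 3, \ldots$
General solution: $T(s, t) = \sum c_n \sin(ns) e^{-n^2 t/2}$
Matching $T(s,0) = 3 \sin(s) + \sin(2 s) + \sin(4 s)$ term by term: $c_1=3, c_2=1, c_4=1$.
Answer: $T(s, t) = e^{-2 t} \sin(2 s) + e^{-8 t} \sin(4 s) + 3 e^{-t/2} \sin(s)$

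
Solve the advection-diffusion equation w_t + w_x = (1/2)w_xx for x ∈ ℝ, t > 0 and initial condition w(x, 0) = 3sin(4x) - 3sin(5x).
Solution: Change to a moving frame: let η = x - t, σ = t and write w(x,t) = u(η,σ).
By the chain rule w_t = u_σ - u_η, w_x = u_η, w_xx = u_ηη.
Then w_t + w_x = u_σ: the advection term cancels and the PDE becomes the heat equation u_σ = (1/2)u_ηη on η ∈ ℝ.
Initial data: u(η,0) = w(η,0) = 3sin(4η) - 3sin(5η).
On η ∈ ℝ each mode satisfies (sin(nη))″ = -n² sin(nη), so exp(-n²σ/2) sin(nη) solves the heat equation; by superposition u(η,σ) = Σ c_n exp(-n²σ/2) sin(nη).
Reading off the coefficients: c_4=3, c_5=-3, so u(η,σ) = 3exp(-8σ)sin(4η) - 3exp(-25σ/2)sin(5η).
Substituting back η = x - t, σ = t: w(x,t) = u(x - t, t).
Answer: w(x, t) = -3exp(-8t)sin(4t - 4x) + 3exp(-25t/2)sin(5t - 5x)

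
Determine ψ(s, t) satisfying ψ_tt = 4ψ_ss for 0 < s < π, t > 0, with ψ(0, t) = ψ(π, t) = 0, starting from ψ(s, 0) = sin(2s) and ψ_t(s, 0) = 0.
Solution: Using separation of variables ψ = X(s)T(t):
Eigenfunctions: sin(ns), n = 1, 2, 3, ...
General solution: ψ(s, t) = Σ [A_n cos(2n t) + B_n sin(2n t)] sin(ns)
From ψ(s,0) = sin(2s): A_2=1. From ψ_t(s,0) = 0: all B_n = 0.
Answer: ψ(s, t) = sin(2s)cos(4t)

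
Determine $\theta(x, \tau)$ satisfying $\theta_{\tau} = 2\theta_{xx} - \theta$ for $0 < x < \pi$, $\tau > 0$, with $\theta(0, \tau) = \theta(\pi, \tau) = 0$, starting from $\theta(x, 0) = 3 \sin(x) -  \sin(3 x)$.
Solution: Substitute $\theta = e^{-\tau}u$.
Then $\theta_{\tau} = e^{-\tau}(u_{\tau} - u)$, $\theta_{xx} = e^{-\tau}u_{xx}$; substituting and dividing by $e^{-\tau}$, the lower-order terms cancel: $u_{\tau} = 2u_{xx}$ (standard heat equation).
Data for $u$: $u(x,0) = \theta(x,0) = 3 \sin(x) - \sin(3 x)$. The boundary conditions carry over: $u(0,\tau) = u(\pi,\tau) = 0$.
Separating variables: $u = \sum c_n e^{-2n^2\tau} \sin(nx)$. From $u(x,0) = 3 \sin(x) - \sin(3 x)$: $c_1=3, c_3=-1$.
So $u(x,\tau) = 3 e^{-2 \tau} \sin(x) - e^{-18 \tau} \sin(3 x)$, and $\theta(x,\tau) = e^{-\tau}u(x,\tau)$.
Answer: $\theta(x, \tau) = 3 e^{-3 \tau} \sin(x) -  e^{-19 \tau} \sin(3 x)$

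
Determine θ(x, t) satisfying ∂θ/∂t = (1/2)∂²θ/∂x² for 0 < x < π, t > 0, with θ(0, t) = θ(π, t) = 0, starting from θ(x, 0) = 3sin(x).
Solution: Separating variables: θ = Σ c_n exp(-n²t/2) sin(nx). From θ(x,0) = 3sin(x): c_1=3.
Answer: θ(x, t) = 3exp(-t/2)sin(x)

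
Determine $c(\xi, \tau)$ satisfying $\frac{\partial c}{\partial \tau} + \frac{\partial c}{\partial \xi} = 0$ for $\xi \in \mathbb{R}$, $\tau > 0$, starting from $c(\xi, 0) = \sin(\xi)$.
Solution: By characteristics ($d\xi/d\tau = 1$), $c(\xi,\tau) = f(\xi - \tau)$ with $f = c( \cdot , 0)$.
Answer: $c(\xi, \tau) = - \sin(\tau - \xi)$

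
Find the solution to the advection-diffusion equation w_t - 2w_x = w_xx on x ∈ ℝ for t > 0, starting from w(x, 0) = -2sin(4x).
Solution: Change to a moving frame: let η = x + 2t, σ = t and write w(x,t) = u(η,σ).
By the chain rule w_t = u_σ + 2u_η, w_x = u_η, w_xx = u_ηη.
Then w_t - 2w_x = u_σ: the advection term cancels and the PDE becomes the heat equation u_σ = u_ηη on η ∈ ℝ.
Initial data: u(η,0) = w(η,0) = -2sin(4η).
On η ∈ ℝ each mode satisfies (sin(nη))″ = -n² sin(nη), so exp(-n²σ) sin(nη) solves the heat equation; by superposition u(η,σ) = Σ c_n exp(-n²σ) sin(nη).
Reading off the coefficients: c_4=-2, so u(η,σ) = -2exp(-16σ)sin(4η).
Substituting back η = x + 2t, σ = t: w(x,t) = u(x + 2t, t).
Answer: w(x, t) = -2exp(-16t)sin(8t + 4x)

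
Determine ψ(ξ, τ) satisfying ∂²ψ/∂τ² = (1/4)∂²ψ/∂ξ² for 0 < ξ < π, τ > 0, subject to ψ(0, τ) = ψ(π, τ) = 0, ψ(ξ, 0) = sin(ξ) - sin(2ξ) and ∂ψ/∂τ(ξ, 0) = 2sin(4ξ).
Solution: Separating variables: ψ = Σ [A_n cos(ω_n τ) + B_n sin(ω_n τ)] sin(nξ), ω_n = n/2. From ICs (B_n = velocity coefficient / ω_n): A_1=1, A_2=-1, B_4=1.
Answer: ψ(ξ, τ) = sin(ξ)cos(τ/2) - sin(2ξ)cos(τ) + sin(4ξ)sin(2τ)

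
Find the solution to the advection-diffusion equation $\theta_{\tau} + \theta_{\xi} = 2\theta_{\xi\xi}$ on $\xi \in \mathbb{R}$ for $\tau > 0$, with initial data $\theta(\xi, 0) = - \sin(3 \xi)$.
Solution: Change to a moving frame: let $\eta = \xi - \tau$, $\sigma = \tau$ and write $\theta(\xi,\tau) = u(\eta,\sigma)$.
By the chain rule $\theta_{\tau} = u_{\sigma} - u_{\eta}$, $\theta_{\xi} = u_{\eta}$, $\theta_{\xi\xi} = u_{\eta\eta}$.
Then $\theta_{\tau} + \theta_{\xi} = u_{\sigma}$: the advection term cancels and the PDE becomes the heat equation $u_{\sigma} = 2u_{\eta\eta}$ on $\eta \in \mathbb{R}$.
Initial data: $u(\eta,0) = \theta(\eta,0) = - \sin(3 \eta)$.
On $\eta \in \mathbb{R}$ each mode satisfies $(\sin(n\eta))'' = -n^2 \sin(n\eta)$, so $e^{-2n^2\sigma} \sin(n\eta)$ solves the heat equation; by superposition $u(\eta,\sigma) = \sum c_n e^{-2n^2\sigma} \sin(n\eta)$.
Reading off the coefficients: $c_3=-1$, so $u(\eta,\sigma) = - e^{-18 \sigma} \sin(3 \eta)$.
Substituting back $\eta = \xi - \tau$, $\sigma = \tau$: $\theta(\xi,\tau) = u(\xi - \tau, \tau)$.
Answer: $\theta(\xi, \tau) = e^{-18 \tau} \sin(3 \tau - 3 \xi)$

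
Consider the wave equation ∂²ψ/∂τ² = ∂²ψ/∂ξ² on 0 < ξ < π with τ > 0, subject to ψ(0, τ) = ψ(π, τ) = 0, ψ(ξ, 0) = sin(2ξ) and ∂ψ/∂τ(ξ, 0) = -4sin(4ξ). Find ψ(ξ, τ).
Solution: Using separation of variables ψ = X(ξ)T(τ):
Eigenfunctions: sin(nξ), n = 1, 2, 3, ...
General solution: ψ(ξ, τ) = Σ [A_n cos(n τ) + B_n sin(n τ)] sin(nξ)
From ψ(ξ,0) = sin(2ξ): A_2=1. From ψ_τ(ξ,0) = -4sin(4ξ), using ψ_τ(ξ,0) = Σ ω_n B_n sin(nξ) with ω_n = n: B_4 = (-4)/4 = -1.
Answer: ψ(ξ, τ) = sin(2ξ)cos(2τ) - sin(4ξ)sin(4τ)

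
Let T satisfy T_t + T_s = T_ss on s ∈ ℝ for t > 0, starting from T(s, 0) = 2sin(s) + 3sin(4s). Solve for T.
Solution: Moving frame: η = s - t, σ = t, T = u(η,σ), so T_t = u_σ - u_η and T_ss = u_ηη.
Hence T_t + T_s = u_σ and the PDE becomes the heat equation u_σ = u_ηη on η ∈ ℝ.
Initial data: u(η,0) = T(η,0) = 2sin(η) + 3sin(4η). Each mode sin(nη) decays as exp(-n²σ) on ℝ, so u(η,σ) = Σ c_n exp(-n²σ) sin(nη) with c_1=2, c_4=3: u(η,σ) = 2exp(-σ)sin(η) + 3exp(-16σ)sin(4η).
Substituting back: T(s,t) = u(s - t, t).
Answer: T(s, t) = 2exp(-t)sin(s - t) + 3exp(-16t)sin(4s - 4t)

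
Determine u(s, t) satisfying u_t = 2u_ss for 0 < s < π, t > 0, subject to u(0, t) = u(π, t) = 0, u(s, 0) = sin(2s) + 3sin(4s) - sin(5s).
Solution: Separating variables: u = Σ c_n exp(-2n²t) sin(ns). From u(s,0) = sin(2s) + 3sin(4s) - sin(5s): c_2=1, c_4=3, c_5=-1.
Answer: u(s, t) = exp(-8t)sin(2s) + 3exp(-32t)sin(4s) - exp(-50t)sin(5s)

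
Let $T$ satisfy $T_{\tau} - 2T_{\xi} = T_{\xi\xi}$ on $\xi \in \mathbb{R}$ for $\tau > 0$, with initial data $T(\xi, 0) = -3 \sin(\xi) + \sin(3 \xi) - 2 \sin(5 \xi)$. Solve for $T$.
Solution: Change to a moving frame: let $\eta = \xi + 2\tau$, $\sigma = \tau$ and write $T(\xi,\tau) = u(\eta,\sigma)$.
By the chain rule $T_{\tau} = u_{\sigma} + 2u_{\eta}$, $T_{\xi} = u_{\eta}$, $T_{\xi\xi} = u_{\eta\eta}$.
Then $T_{\tau} - 2T_{\xi} = u_{\sigma}$: the advection term cancels and the PDE becomes the heat equation $u_{\sigma} = u_{\eta\eta}$ on $\eta \in \mathbb{R}$.
Initial data: $u(\eta,0) = T(\eta,0) = -3 \sin(\eta) + \sin(3 \eta) - 2 \sin(5 \eta)$.
On $\eta \in \mathbb{R}$ each mode satisfies $(\sin(n\eta))'' = -n^2 \sin(n\eta)$, so $e^{-n^2\sigma} \sin(n\eta)$ solves the heat equation; by superposition $u(\eta,\sigma) = \sum c_n e^{-n^2\sigma} \sin(n\eta)$.
Reading off the coefficients: $c_1=-3, c_3=1, c_5=-2$, so $u(\eta,\sigma) = -3 e^{-\sigma} \sin(\eta) + e^{-9 \sigma} \sin(3 \eta) - 2 e^{-25 \sigma} \sin(5 \eta)$.
Substituting back $\eta = \xi + 2\tau$, $\sigma = \tau$: $T(\xi,\tau) = u(\xi + 2\tau, \tau)$.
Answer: $T(\xi, \tau) = -3 e^{-\tau} \sin(2 \tau + \xi) + e^{-9 \tau} \sin(6 \tau + 3 \xi) - 2 e^{-25 \tau} \sin(10 \tau + 5 \xi)$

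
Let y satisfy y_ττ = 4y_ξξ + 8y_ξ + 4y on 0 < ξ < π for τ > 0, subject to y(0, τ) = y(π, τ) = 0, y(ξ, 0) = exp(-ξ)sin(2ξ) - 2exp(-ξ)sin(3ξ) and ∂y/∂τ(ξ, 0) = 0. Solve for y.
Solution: Substitute y = exp(-ξ)u, i.e. u = exp(ξ)y.
By the product rule, y_ξ = exp(-ξ)(u_ξ - u), y_ξξ = exp(-ξ)(u_ξξ - 2u_ξ + u), y_ττ = exp(-ξ)u_ττ.
Substituting into the PDE and dividing by exp(-ξ): u_ττ = 4(u_ξξ - 2u_ξ + u) + 8(u_ξ - u) + 4u.
The lower-order terms cancel, leaving the standard wave equation u_ττ = 4u_ξξ.
Initial data for u: u(ξ,0) = exp(ξ)y(ξ,0) = sin(2ξ) - 2sin(3ξ); u_τ(ξ,0) = exp(ξ)y_τ(ξ,0) = 0. The boundary conditions carry over: u(0,τ) = u(π,τ) = 0.
Solve for u:
  Using separation of variables u = X(ξ)T(τ):
  Eigenfunctions: sin(nξ), n = 1, 2, 3, ...
  General solution: u(ξ, τ) = Σ [A_n cos(2n τ) + B_n sin(2n τ)] sin(nξ)
  From u(ξ,0) = sin(2ξ) - 2sin(3ξ): A_2=1, A_3=-2. From u_τ(ξ,0) = 0: all B_n = 0.
Hence u(ξ,τ) = sin(2ξ)cos(4τ) - 2sin(3ξ)cos(6τ).
Transform back: y(ξ,τ) = exp(-ξ)u(ξ,τ).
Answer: y(ξ, τ) = exp(-ξ)sin(2ξ)cos(4τ) - 2exp(-ξ)sin(3ξ)cos(6τ)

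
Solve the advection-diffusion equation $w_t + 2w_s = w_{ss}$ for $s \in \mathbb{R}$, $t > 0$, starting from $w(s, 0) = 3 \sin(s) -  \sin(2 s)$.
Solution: Moving frame: $\eta = s - 2t$, $\sigma = t$, $w = u(\eta,\sigma)$, so $w_t = u_{\sigma} - 2u_{\eta}$ and $w_{ss} = u_{\eta\eta}$.
Hence $w_t + 2w_s = u_{\sigma}$ and the PDE becomes the heat equation $u_{\sigma} = u_{\eta\eta}$ on $\eta \in \mathbb{R}$.
Initial data: $u(\eta,0) = w(\eta,0) = 3 \sin(\eta) - \sin(2 \eta)$. Each mode $\sin(n\eta)$ decays as $e^{-n^2\sigma}$ on $\mathbb{R}$, so $u(\eta,\sigma) = \sum c_n e^{-n^2\sigma} \sin(n\eta)$ with $c_1=3, c_2=-1$: $u(\eta,\sigma) = 3 e^{-\sigma} \sin(\eta) - e^{-4 \sigma} \sin(2 \eta)$.
Substituting back: $w(s,t) = u(s - 2t, t)$.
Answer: $w(s, t) = 3 e^{-t} \sin(s - 2 t) -  e^{-4 t} \sin(2 s - 4 t)$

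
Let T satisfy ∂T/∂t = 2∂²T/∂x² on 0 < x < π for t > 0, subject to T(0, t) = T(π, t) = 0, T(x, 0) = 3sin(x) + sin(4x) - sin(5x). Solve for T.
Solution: Separating variables: T = Σ c_n exp(-2n²t) sin(nx). From T(x,0) = 3sin(x) + sin(4x) - sin(5x): c_1=3, c_4=1, c_5=-1.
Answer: T(x, t) = 3exp(-2t)sin(x) + exp(-32t)sin(4x) - exp(-50t)sin(5x)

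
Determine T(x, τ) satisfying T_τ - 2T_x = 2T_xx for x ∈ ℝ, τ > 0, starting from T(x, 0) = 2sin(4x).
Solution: Change to a moving frame: let η = x + 2τ, σ = τ and write T(x,τ) = u(η,σ).
By the chain rule T_τ = u_σ + 2u_η, T_x = u_η, T_xx = u_ηη.
Then T_τ - 2T_x = u_σ: the advection term cancels and the PDE becomes the heat equation u_σ = 2u_ηη on η ∈ ℝ.
Initial data: u(η,0) = T(η,0) = 2sin(4η).
On η ∈ ℝ each mode satisfies (sin(nη))″ = -n² sin(nη), so exp(-2n²σ) sin(nη) solves the heat equation; by superposition u(η,σ) = Σ c_n exp(-2n²σ) sin(nη).
Reading off the coefficients: c_4=2, so u(η,σ) = 2exp(-32σ)sin(4η).
Substituting back η = x + 2τ, σ = τ: T(x,τ) = u(x + 2τ, τ).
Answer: T(x, τ) = 2exp(-32τ)sin(4x + 8τ)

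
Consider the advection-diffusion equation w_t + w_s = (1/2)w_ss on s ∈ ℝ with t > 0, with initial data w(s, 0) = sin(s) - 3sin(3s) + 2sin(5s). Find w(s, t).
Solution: Moving frame: η = s - t, σ = t, w = u(η,σ), so w_t = u_σ - u_η and w_ss = u_ηη.
Hence w_t + w_s = u_σ and the PDE becomes the heat equation u_σ = (1/2)u_ηη on η ∈ ℝ.
Initial data: u(η,0) = w(η,0) = sin(η) - 3sin(3η) + 2sin(5η). Each mode sin(nη) decays as exp(-n²σ/2) on ℝ, so u(η,σ) = Σ c_n exp(-n²σ/2) sin(nη) with c_1=1, c_3=-3, c_5=2: u(η,σ) = exp(-σ/2)sin(η) - 3exp(-9σ/2)sin(3η) + 2exp(-25σ/2)sin(5η).
Substituting back: w(s,t) = u(s - t, t).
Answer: w(s, t) = exp(-t/2)sin(s - t) - 3exp(-9t/2)sin(3s - 3t) + 2exp(-25t/2)sin(5s - 5t)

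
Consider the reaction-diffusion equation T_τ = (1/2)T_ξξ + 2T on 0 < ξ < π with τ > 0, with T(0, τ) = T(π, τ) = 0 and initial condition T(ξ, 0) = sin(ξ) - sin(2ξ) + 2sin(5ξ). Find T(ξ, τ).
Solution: Substitute T = exp(2τ)u, i.e. u = exp(-2τ)T.
By the product rule, T_τ = exp(2τ)(u_τ + 2u), T_ξξ = exp(2τ)u_ξξ.
Substituting into the PDE and dividing by exp(2τ): u_τ + 2u = (1/2)u_ξξ + 2u.
The lower-order terms cancel, leaving the standard heat equation u_τ = (1/2)u_ξξ.
Initial data for u: u(ξ,0) = T(ξ,0) = sin(ξ) - sin(2ξ) + 2sin(5ξ). The boundary conditions carry over: u(0,τ) = u(π,τ) = 0.
Solve for u:
  Using separation of variables u = X(ξ)G(τ):
  Eigenfunctions: sin(nξ), n = 1, 2, 3, ...
  General solution: u(ξ, τ) = Σ c_n sin(nξ) exp(-n² τ/2)
  Matching u(ξ,0) = sin(ξ) - sin(2ξ) + 2sin(5ξ) term by term: c_1=1, c_2=-1, c_5=2.
Hence u(ξ,τ) = -exp(-2τ)sin(2ξ) + exp(-τ/2)sin(ξ) + 2exp(-25τ/2)sin(5ξ).
Transform back: T(ξ,τ) = exp(2τ)u(ξ,τ).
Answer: T(ξ, τ) = exp(3τ/2)sin(ξ) - sin(2ξ) + 2exp(-21τ/2)sin(5ξ)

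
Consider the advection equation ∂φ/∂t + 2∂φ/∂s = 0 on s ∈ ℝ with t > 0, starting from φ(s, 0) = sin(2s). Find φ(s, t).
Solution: By method of characteristics (waves move right with speed 2):
Along characteristics s - 2t = const, φ is constant, so φ(s,t) = f(s - 2t) with f = φ(·, 0).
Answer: φ(s, t) = sin(2s - 4t)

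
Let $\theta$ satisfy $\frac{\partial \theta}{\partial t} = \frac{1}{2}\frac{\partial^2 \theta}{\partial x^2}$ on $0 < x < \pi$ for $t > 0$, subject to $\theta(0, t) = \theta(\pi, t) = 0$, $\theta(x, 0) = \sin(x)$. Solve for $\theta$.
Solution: Using separation of variables $\theta = X(x)G(t)$:
Eigenfunctions: $\sin(nx)$, $n = 1, 2, 3, \ldots$
General solution: $\theta(x, t) = \sum c_n \sin(nx) e^{-n^2 t/2}$
Matching $\theta(x,0) = \sin(x)$ term by term: $c_1=1$.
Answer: $\theta(x, t) = e^{-t/2} \sin(x)$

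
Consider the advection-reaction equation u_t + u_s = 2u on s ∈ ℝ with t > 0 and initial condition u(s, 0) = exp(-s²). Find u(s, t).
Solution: Substitute u = exp(2t)w, i.e. w = exp(-2t)u.
By the product rule, u_t = exp(2t)(w_t + 2w), u_s = exp(2t)w_s.
Substituting into the PDE and dividing by exp(2t): w_t + 2w + w_s = 2w.
The lower-order terms cancel, leaving the standard advection equation w_t + w_s = 0.
Initial data for w: w(s,0) = u(s,0) = exp(-s²).
Solve for w:
  By method of characteristics (waves move right with speed 1):
  Along characteristics s - t = const, w is constant, so w(s,t) = f(s - t) with f = w(·, 0).
Hence w(s,t) = exp(-(s - t)²).
Transform back: u(s,t) = exp(2t)w(s,t).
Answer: u(s, t) = exp(2t)exp(-(s - t)²)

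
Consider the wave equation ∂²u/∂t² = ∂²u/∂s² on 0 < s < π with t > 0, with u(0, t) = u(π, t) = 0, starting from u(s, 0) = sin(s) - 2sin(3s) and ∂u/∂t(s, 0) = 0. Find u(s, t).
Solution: Using separation of variables u = X(s)T(t):
Eigenfunctions: sin(ns), n = 1, 2, 3, ...
General solution: u(s, t) = Σ [A_n cos(n t) + B_n sin(n t)] sin(ns)
From u(s,0) = sin(s) - 2sin(3s): A_1=1, A_3=-2. From u_t(s,0) = 0: all B_n = 0.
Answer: u(s, t) = sin(s)cos(t) - 2sin(3s)cos(3t)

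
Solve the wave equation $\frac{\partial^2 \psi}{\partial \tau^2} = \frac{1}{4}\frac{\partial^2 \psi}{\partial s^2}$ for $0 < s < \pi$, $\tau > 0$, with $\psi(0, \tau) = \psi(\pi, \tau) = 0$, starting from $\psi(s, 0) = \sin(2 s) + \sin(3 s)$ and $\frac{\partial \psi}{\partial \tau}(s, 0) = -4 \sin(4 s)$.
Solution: Separating variables: $\psi = \sum [A_n \cos(\omega_n \tau) + B_n \sin(\omega_n \tau)] \sin(ns)$, $\omega_n = n/2$. From ICs ($B_n$ = velocity coefficient / $\omega_n$): $A_2=1, A_3=1, B_4=-2$.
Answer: $\psi(s, \tau) = -2 \sin(2 \tau) \sin(4 s) + \sin(2 s) \cos(\tau) + \sin(3 s) \cos(3 \tau/2)$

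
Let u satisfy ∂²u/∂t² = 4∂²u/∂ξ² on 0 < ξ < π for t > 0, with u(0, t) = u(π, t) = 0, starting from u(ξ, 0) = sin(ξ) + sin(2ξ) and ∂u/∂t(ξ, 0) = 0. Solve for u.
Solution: Using separation of variables u = X(ξ)T(t):
Eigenfunctions: sin(nξ), n = 1, 2, 3, ...
General solution: u(ξ, t) = Σ [A_n cos(2n t) + B_n sin(2n t)] sin(nξ)
From u(ξ,0) = sin(ξ) + sin(2ξ): A_1=1, A_2=1. From u_t(ξ,0) = 0: all B_n = 0.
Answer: u(ξ, t) = sin(ξ)cos(2t) + sin(2ξ)cos(4t)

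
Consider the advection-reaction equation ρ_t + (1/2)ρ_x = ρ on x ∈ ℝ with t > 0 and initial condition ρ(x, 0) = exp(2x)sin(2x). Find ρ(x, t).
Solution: Substitute ρ = exp(2x)u.
Then ρ_x = exp(2x)(u_x + 2u), ρ_t = exp(2x)u_t; substituting and dividing by exp(2x), the lower-order terms cancel: u_t + (1/2)u_x = 0 (standard advection equation).
Data for u: u(x,0) = exp(-2x)ρ(x,0) = sin(2x).
By characteristics (dx/dt = 1/2), u(x,t) = f(x - (1/2)t) with f = u(·, 0).
So u(x,t) = -sin(t - 2x), and ρ(x,t) = exp(2x)u(x,t).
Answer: ρ(x, t) = -exp(2x)sin(t - 2x)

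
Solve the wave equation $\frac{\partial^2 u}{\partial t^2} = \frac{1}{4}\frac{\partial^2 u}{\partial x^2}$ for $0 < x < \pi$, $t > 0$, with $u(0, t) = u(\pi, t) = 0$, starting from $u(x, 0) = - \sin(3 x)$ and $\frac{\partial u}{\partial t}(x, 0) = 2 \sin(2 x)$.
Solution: Separating variables: $u = \sum [A_n \cos(\omega_n t) + B_n \sin(\omega_n t)] \sin(nx)$, $\omega_n = n/2$. From ICs ($B_n$ = velocity coefficient / $\omega_n$): $A_3=-1, B_2=2$.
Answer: $u(x, t) = 2 \sin(t) \sin(2 x) -  \sin(3 x) \cos(3 t/2)$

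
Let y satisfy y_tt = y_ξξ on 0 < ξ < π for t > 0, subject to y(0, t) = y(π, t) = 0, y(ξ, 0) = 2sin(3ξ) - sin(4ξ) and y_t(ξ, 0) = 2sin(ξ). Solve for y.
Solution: Using separation of variables y = X(ξ)T(t):
Eigenfunctions: sin(nξ), n = 1, 2, 3, ...
General solution: y(ξ, t) = Σ [A_n cos(n t) + B_n sin(n t)] sin(nξ)
From y(ξ,0) = 2sin(3ξ) - sin(4ξ): A_3=2, A_4=-1. From y_t(ξ,0) = 2sin(ξ), using y_t(ξ,0) = Σ ω_n B_n sin(nξ) with ω_n = n: B_1 = 2/1 = 2.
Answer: y(ξ, t) = 2sin(t)sin(ξ) + 2sin(3ξ)cos(3t) - sin(4ξ)cos(4t)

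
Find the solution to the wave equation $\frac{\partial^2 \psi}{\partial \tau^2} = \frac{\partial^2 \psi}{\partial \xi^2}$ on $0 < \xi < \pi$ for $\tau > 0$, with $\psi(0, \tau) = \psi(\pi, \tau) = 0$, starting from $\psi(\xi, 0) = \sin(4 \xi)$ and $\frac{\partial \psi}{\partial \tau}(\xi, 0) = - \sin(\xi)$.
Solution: Separating variables: $\psi = \sum [A_n \cos(\omega_n \tau) + B_n \sin(\omega_n \tau)] \sin(n\xi)$, $\omega_n = n$. From ICs ($B_n$ = velocity coefficient / $\omega_n$): $A_4=1, B_1=-1$.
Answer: $\psi(\xi, \tau) = - \sin(\tau) \sin(\xi) + \sin(4 \xi) \cos(4 \tau)$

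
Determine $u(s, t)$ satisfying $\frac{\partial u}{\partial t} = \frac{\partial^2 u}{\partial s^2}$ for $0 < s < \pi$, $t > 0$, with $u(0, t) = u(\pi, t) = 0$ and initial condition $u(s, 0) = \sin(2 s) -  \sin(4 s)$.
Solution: Separating variables: $u = \sum c_n e^{-n^2t} \sin(ns)$. From $u(s,0) = \sin(2 s) - \sin(4 s)$: $c_2=1, c_4=-1$.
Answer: $u(s, t) = e^{-4 t} \sin(2 s) -  e^{-16 t} \sin(4 s)$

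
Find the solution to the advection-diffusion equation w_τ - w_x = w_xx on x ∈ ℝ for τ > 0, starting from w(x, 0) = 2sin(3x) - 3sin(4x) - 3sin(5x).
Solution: Change to a moving frame: let η = x + τ, σ = τ and write w(x,τ) = u(η,σ).
By the chain rule w_τ = u_σ + u_η, w_x = u_η, w_xx = u_ηη.
Then w_τ - w_x = u_σ: the advection term cancels and the PDE becomes the heat equation u_σ = u_ηη on η ∈ ℝ.
Initial data: u(η,0) = w(η,0) = 2sin(3η) - 3sin(4η) - 3sin(5η).
On η ∈ ℝ each mode satisfies (sin(nη))″ = -n² sin(nη), so exp(-n²σ) sin(nη) solves the heat equation; by superposition u(η,σ) = Σ c_n exp(-n²σ) sin(nη).
Reading off the coefficients: c_3=2, c_4=-3, c_5=-3, so u(η,σ) = 2exp(-9σ)sin(3η) - 3exp(-16σ)sin(4η) - 3exp(-25σ)sin(5η).
Substituting back η = x + τ, σ = τ: w(x,τ) = u(x + τ, τ).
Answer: w(x, τ) = 2exp(-9τ)sin(3x + 3τ) - 3exp(-16τ)sin(4x + 4τ) - 3exp(-25τ)sin(5x + 5τ)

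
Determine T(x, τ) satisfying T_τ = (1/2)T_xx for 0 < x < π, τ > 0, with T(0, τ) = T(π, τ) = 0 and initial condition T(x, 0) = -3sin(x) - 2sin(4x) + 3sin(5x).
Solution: Separating variables: T = Σ c_n exp(-n²τ/2) sin(nx). From T(x,0) = -3sin(x) - 2sin(4x) + 3sin(5x): c_1=-3, c_4=-2, c_5=3.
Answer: T(x, τ) = -2exp(-8τ)sin(4x) - 3exp(-τ/2)sin(x) + 3exp(-25τ/2)sin(5x)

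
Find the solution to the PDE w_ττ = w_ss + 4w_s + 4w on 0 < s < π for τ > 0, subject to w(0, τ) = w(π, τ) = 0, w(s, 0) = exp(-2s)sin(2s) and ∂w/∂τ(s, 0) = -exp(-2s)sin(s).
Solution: Substitute w = exp(-2s)u.
Then w_s = exp(-2s)(u_s - 2u), w_ss = exp(-2s)(u_ss - 4u_s + 4u), w_ττ = exp(-2s)u_ττ; substituting and dividing by exp(-2s), the lower-order terms cancel: u_ττ = u_ss (standard wave equation).
Data for u: u(s,0) = exp(2s)w(s,0) = sin(2s); u_τ(s,0) = exp(2s)w_τ(s,0) = -sin(s). The boundary conditions carry over: u(0,τ) = u(π,τ) = 0.
Separating variables: u = Σ [A_n cos(ω_n τ) + B_n sin(ω_n τ)] sin(ns), ω_n = n. From ICs (B_n = velocity coefficient / ω_n): A_2=1, B_1=-1.
So u(s,τ) = -sin(s)sin(τ) + sin(2s)cos(2τ), and w(s,τ) = exp(-2s)u(s,τ).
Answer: w(s, τ) = -exp(-2s)sin(s)sin(τ) + exp(-2s)sin(2s)cos(2τ)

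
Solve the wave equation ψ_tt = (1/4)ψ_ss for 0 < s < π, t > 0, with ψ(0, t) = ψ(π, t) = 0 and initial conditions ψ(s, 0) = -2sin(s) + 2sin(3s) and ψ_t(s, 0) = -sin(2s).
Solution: Using separation of variables ψ = X(s)T(t):
Eigenfunctions: sin(ns), n = 1, 2, 3, ...
General solution: ψ(s, t) = Σ [A_n cos(n t/2) + B_n sin(n t/2)] sin(ns)
From ψ(s,0) = -2sin(s) + 2sin(3s): A_1=-2, A_3=2. From ψ_t(s,0) = -sin(2s), using ψ_t(s,0) = Σ ω_n B_n sin(ns) with ω_n = n/2: B_2 = (-1)/1 = -1.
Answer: ψ(s, t) = -2sin(s)cos(t/2) - sin(2s)sin(t) + 2sin(3s)cos(3t/2)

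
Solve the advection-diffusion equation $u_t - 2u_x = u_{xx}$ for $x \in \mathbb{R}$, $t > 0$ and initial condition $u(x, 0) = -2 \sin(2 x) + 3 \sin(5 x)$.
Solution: Moving frame: $\eta = x + 2t$, $\sigma = t$, $u = w(\eta,\sigma)$, so $u_t = w_{\sigma} + 2w_{\eta}$ and $u_{xx} = w_{\eta\eta}$.
Hence $u_t - 2u_x = w_{\sigma}$ and the PDE becomes the heat equation $w_{\sigma} = w_{\eta\eta}$ on $\eta \in \mathbb{R}$.
Initial data: $w(\eta,0) = u(\eta,0) = -2 \sin(2 \eta) + 3 \sin(5 \eta)$. Each mode $\sin(n\eta)$ decays as $e^{-n^2\sigma}$ on $\mathbb{R}$, so $w(\eta,\sigma) = \sum c_n e^{-n^2\sigma} \sin(n\eta)$ with $c_2=-2, c_5=3$: $w(\eta,\sigma) = -2 e^{-4 \sigma} \sin(2 \eta) + 3 e^{-25 \sigma} \sin(5 \eta)$.
Substituting back: $u(x,t) = w(x + 2t, t)$.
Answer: $u(x, t) = -2 e^{-4 t} \sin(4 t + 2 x) + 3 e^{-25 t} \sin(10 t + 5 x)$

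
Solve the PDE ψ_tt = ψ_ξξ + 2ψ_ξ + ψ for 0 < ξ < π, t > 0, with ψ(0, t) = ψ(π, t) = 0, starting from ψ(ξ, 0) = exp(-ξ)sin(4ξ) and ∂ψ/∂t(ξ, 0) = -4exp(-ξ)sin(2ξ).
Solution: Substitute ψ = exp(-ξ)u.
Then ψ_ξ = exp(-ξ)(u_ξ - u), ψ_ξξ = exp(-ξ)(u_ξξ - 2u_ξ + u), ψ_tt = exp(-ξ)u_tt; substituting and dividing by exp(-ξ), the lower-order terms cancel: u_tt = u_ξξ (standard wave equation).
Data for u: u(ξ,0) = exp(ξ)ψ(ξ,0) = sin(4ξ); u_t(ξ,0) = exp(ξ)ψ_t(ξ,0) = -4sin(2ξ). The boundary conditions carry over: u(0,t) = u(π,t) = 0.
Separating variables: u = Σ [A_n cos(ω_n t) + B_n sin(ω_n t)] sin(nξ), ω_n = n. From ICs (B_n = velocity coefficient / ω_n): A_4=1, B_2=-2.
So u(ξ,t) = -2sin(2t)sin(2ξ) + sin(4ξ)cos(4t), and ψ(ξ,t) = exp(-ξ)u(ξ,t).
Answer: ψ(ξ, t) = -2exp(-ξ)sin(2t)sin(2ξ) + exp(-ξ)sin(4ξ)cos(4t)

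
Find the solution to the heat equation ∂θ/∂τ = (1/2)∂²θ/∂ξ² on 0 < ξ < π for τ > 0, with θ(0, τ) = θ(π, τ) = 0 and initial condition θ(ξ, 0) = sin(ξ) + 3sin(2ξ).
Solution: Separating variables: θ = Σ c_n exp(-n²τ/2) sin(nξ). From θ(ξ,0) = sin(ξ) + 3sin(2ξ): c_1=1, c_2=3.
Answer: θ(ξ, τ) = 3exp(-2τ)sin(2ξ) + exp(-τ/2)sin(ξ)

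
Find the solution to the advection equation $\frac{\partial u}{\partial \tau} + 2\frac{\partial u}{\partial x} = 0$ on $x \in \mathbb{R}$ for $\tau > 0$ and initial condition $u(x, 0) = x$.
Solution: By characteristics ($dx/d\tau = 2$), $u(x,\tau) = f(x - 2\tau)$ with $f = u( \cdot , 0)$.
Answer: $u(x, \tau) = -2 \tau + x$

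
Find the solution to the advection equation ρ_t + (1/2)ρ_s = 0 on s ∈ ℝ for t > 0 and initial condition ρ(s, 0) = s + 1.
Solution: By characteristics (ds/dt = 1/2), ρ(s,t) = f(s - (1/2)t) with f = ρ(·, 0).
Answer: ρ(s, t) = s - (1/2)t + 1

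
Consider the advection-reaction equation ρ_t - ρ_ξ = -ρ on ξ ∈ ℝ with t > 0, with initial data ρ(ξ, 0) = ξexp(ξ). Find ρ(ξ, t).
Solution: Substitute ρ = exp(ξ)u, i.e. u = exp(-ξ)ρ.
By the product rule, ρ_ξ = exp(ξ)(u_ξ + u), ρ_t = exp(ξ)u_t.
Substituting into the PDE and dividing by exp(ξ): u_t - (u_ξ + u) = -u.
The lower-order terms cancel, leaving the standard advection equation u_t - u_ξ = 0.
Initial data for u: u(ξ,0) = exp(-ξ)ρ(ξ,0) = ξ.
Solve for u:
  By method of characteristics (waves move left with speed 1):
  Along characteristics ξ + t = const, u is constant, so u(ξ,t) = f(ξ + t) with f = u(·, 0).
Hence u(ξ,t) = t + ξ.
Transform back: ρ(ξ,t) = exp(ξ)u(ξ,t).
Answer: ρ(ξ, t) = texp(ξ) + ξexp(ξ)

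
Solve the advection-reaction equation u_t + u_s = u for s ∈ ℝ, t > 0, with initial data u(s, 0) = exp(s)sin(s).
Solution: Substitute u = exp(s)w, i.e. w = exp(-s)u.
By the product rule, u_s = exp(s)(w_s + w), u_t = exp(s)w_t.
Substituting into the PDE and dividing by exp(s): w_t + (w_s + w) = w.
The lower-order terms cancel, leaving the standard advection equation w_t + w_s = 0.
Initial data for w: w(s,0) = exp(-s)u(s,0) = sin(s).
Solve for w:
  By method of characteristics (waves move right with speed 1):
  Along characteristics s - t = const, w is constant, so w(s,t) = f(s - t) with f = w(·, 0).
Hence w(s,t) = sin(s - t).
Transform back: u(s,t) = exp(s)w(s,t).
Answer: u(s, t) = exp(s)sin(s - t)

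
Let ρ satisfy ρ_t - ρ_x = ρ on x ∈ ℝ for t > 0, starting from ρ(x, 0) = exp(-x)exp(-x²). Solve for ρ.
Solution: Substitute ρ = exp(-x)u.
Then ρ_x = exp(-x)(u_x - u), ρ_t = exp(-x)u_t; substituting and dividing by exp(-x), the lower-order terms cancel: u_t - u_x = 0 (standard advection equation).
Data for u: u(x,0) = exp(x)ρ(x,0) = exp(-x²).
By characteristics (dx/dt = -1), u(x,t) = f(x + t) with f = u(·, 0).
So u(x,t) = exp(-(t + x)²), and ρ(x,t) = exp(-x)u(x,t).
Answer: ρ(x, t) = exp(-x)exp(-(t + x)²)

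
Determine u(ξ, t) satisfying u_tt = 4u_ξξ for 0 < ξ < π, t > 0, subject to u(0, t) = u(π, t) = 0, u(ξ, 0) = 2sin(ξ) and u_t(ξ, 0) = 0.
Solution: Separating variables: u = Σ [A_n cos(ω_n t) + B_n sin(ω_n t)] sin(nξ), ω_n = 2n. From ICs: A_1=2.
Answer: u(ξ, t) = 2sin(ξ)cos(2t)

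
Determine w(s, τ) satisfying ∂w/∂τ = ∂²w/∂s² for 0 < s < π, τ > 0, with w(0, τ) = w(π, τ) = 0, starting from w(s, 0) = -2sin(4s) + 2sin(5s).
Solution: Separating variables: w = Σ c_n exp(-n²τ) sin(ns). From w(s,0) = -2sin(4s) + 2sin(5s): c_4=-2, c_5=2.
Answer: w(s, τ) = -2exp(-16τ)sin(4s) + 2exp(-25τ)sin(5s)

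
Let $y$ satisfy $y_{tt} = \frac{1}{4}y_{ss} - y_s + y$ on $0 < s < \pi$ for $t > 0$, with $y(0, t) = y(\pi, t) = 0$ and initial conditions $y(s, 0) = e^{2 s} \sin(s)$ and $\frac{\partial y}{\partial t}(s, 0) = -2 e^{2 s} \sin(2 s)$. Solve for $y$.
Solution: Substitute $y = e^{2s}u$.
Then $y_s = e^{2s}(u_s + 2u)$, $y_{ss} = e^{2s}(u_{ss} + 4u_s + 4u)$, $y_{tt} = e^{2s}u_{tt}$; substituting and dividing by $e^{2s}$, the lower-order terms cancel: $u_{tt} = \frac{1}{4}u_{ss}$ (standard wave equation).
Data for $u$: $u(s,0) = e^{-2s}y(s,0) = \sin(s)$; $u_t(s,0) = e^{-2s}y_t(s,0) = -2 \sin(2 s)$. The boundary conditions carry over: $u(0,t) = u(\pi,t) = 0$.
Separating variables: $u = \sum [A_n \cos(\omega_n t) + B_n \sin(\omega_n t)] \sin(ns)$, $\omega_n = n/2$. From ICs ($B_n$ = velocity coefficient / $\omega_n$): $A_1=1, B_2=-2$.
So $u(s,t) = \sin(s) \cos(t/2) - 2 \sin(2 s) \sin(t)$, and $y(s,t) = e^{2s}u(s,t)$.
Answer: $y(s, t) = e^{2 s} \sin(s) \cos(t/2) - 2 e^{2 s} \sin(2 s) \sin(t)$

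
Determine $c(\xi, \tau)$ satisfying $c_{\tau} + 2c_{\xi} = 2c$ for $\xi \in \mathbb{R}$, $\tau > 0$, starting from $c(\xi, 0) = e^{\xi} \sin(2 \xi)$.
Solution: Substitute $c = e^{\xi}u$, i.e. $u = e^{-\xi}c$.
By the product rule, $c_{\xi} = e^{\xi}(u_{\xi} + u)$, $c_{\tau} = e^{\xi}u_{\tau}$.
Substituting into the PDE and dividing by $e^{\xi}$: $u_{\tau} + 2(u_{\xi} + u) = 2u$.
The lower-order terms cancel, leaving the standard advection equation $u_{\tau} + 2u_{\xi} = 0$.
Initial data for $u$: $u(\xi,0) = e^{-\xi}c(\xi,0) = \sin(2 \xi)$.
Solve for $u$:
  By method of characteristics (waves move right with speed 2):
  Along characteristics $\xi - 2\tau =$ const, $u$ is constant, so $u(\xi,\tau) = f(\xi - 2\tau)$ with $f = u( \cdot , 0)$.
Hence $u(\xi,\tau) = \sin(2 \xi - 4 \tau)$.
Transform back: $c(\xi,\tau) = e^{\xi}u(\xi,\tau)$.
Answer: $c(\xi, \tau) = - e^{\xi} \sin(4 \tau - 2 \xi)$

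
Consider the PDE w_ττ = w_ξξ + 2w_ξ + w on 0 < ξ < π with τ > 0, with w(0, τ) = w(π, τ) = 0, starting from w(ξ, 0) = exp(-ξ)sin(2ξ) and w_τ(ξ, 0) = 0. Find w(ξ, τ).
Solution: Substitute w = exp(-ξ)u, i.e. u = exp(ξ)w.
By the product rule, w_ξ = exp(-ξ)(u_ξ - u), w_ξξ = exp(-ξ)(u_ξξ - 2u_ξ + u), w_ττ = exp(-ξ)u_ττ.
Substituting into the PDE and dividing by exp(-ξ): u_ττ = (u_ξξ - 2u_ξ + u) + 2(u_ξ - u) + u.
The lower-order terms cancel, leaving the standard wave equation u_ττ = u_ξξ.
Initial data for u: u(ξ,0) = exp(ξ)w(ξ,0) = sin(2ξ); u_τ(ξ,0) = exp(ξ)w_τ(ξ,0) = 0. The boundary conditions carry over: u(0,τ) = u(π,τ) = 0.
Solve for u:
  Using separation of variables u = X(ξ)T(τ):
  Eigenfunctions: sin(nξ), n = 1, 2, 3, ...
  General solution: u(ξ, τ) = Σ [A_n cos(n τ) + B_n sin(n τ)] sin(nξ)
  From u(ξ,0) = sin(2ξ): A_2=1. From u_τ(ξ,0) = 0: all B_n = 0.
Hence u(ξ,τ) = sin(2ξ)cos(2τ).
Transform back: w(ξ,τ) = exp(-ξ)u(ξ,τ).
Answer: w(ξ, τ) = exp(-ξ)sin(2ξ)cos(2τ)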